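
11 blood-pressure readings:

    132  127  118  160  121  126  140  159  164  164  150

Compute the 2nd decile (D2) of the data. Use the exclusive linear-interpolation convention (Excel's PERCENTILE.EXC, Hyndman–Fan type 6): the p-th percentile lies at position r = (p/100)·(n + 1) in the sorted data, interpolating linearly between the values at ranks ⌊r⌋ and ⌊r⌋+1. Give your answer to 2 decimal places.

Sorted: 118, 121, 126, 127, 132, 140, 150, 159, 160, 164, 164.
n = 11.
r = (20/100)·(11 + 1) = 2.4.
Rank 2 is 121 and rank 3 is 126.
Interpolate: 121 + 0.4·(126 − 121) = 121 + 0.4·5 = 123.

123.00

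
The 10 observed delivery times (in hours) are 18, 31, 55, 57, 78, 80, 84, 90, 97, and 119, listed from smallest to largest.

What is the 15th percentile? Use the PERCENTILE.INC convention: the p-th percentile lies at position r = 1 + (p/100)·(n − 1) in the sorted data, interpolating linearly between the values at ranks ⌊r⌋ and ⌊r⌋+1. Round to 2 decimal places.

39.40

n = 10.
r = 1 + (15/100)·(10 − 1) = 1 + 1.35 = 2.35.
Rank 2 is 31 and rank 3 is 55.
Interpolate: 31 + 0.35·(55 − 31) = 31 + 0.35·24 = 39.4.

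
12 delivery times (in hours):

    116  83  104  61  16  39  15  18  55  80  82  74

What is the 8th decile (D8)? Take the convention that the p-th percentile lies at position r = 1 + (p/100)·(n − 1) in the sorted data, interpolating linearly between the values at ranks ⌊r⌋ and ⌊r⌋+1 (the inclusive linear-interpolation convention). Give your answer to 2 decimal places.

82.80

Sorted: 15, 16, 18, 39, 55, 61, 74, 80, 82, 83, 104, 116.
n = 12.
r = 1 + (80/100)·(12 − 1) = 1 + 8.8 = 9.8.
Rank 9 is 82 and rank 10 is 83.
Interpolate: 82 + 0.8·(83 − 82) = 82 + 0.8·1 = 82.8.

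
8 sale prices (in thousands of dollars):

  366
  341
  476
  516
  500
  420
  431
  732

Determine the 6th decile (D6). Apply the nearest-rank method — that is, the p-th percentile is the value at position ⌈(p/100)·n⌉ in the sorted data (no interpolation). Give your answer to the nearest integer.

476

Sorted: 341, 366, 420, 431, 476, 500, 516, 732.
n = 8.
Position = ⌈60/100 · 8⌉ = ⌈4.8⌉ = 5.
The value at rank 5 is 476.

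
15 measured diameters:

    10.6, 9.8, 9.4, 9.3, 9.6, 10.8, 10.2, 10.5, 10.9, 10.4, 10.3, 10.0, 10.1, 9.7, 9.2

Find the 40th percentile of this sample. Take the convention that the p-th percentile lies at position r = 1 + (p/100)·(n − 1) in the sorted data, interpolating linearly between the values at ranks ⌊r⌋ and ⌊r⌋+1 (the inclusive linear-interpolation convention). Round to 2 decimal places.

9.92

Sorted: 9.2, 9.3, 9.4, 9.6, 9.7, 9.8, 10.0, 10.1, 10.2, 10.3, 10.4, 10.5, 10.6, 10.8, 10.9.
n = 15.
r = 1 + (40/100)·(15 − 1) = 1 + 5.6 = 6.6.
Rank 6 is 9.8 and rank 7 is 10.0.
Interpolate: 9.8 + 0.6·(10.0 − 9.8) = 9.8 + 0.6·0.2 = 9.92.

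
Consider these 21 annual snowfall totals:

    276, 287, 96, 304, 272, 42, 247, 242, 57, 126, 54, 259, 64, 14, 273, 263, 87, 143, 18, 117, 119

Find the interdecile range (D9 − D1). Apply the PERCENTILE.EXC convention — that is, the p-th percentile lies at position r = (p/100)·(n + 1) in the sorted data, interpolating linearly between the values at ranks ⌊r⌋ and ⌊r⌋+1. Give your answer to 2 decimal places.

262.00

Sorted: 14, 18, 42, 54, 57, 64, 87, 96, 117, 119, 126, 143, 242, 247, 259, 263, 272, 273, 276, 287, 304.
n = 21.
P10: r = 2.2; ranks 2–3 are 18, 42; interpolating gives 22.8.
P90: r = 19.8; ranks 19–20 are 276, 287; interpolating gives 284.8.
Difference: 284.8 − 22.8 = 262.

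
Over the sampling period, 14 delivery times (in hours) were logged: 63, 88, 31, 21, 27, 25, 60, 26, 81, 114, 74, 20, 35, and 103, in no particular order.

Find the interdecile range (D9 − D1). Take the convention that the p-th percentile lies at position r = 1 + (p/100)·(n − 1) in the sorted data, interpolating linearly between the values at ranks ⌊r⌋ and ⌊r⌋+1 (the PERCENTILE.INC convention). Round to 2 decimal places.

76.30

Sorted: 20, 21, 25, 26, 27, 31, 35, 60, 63, 74, 81, 88, 103, 114.
n = 14.
P10: r = 2.3; ranks 2–3 are 21, 25; interpolating gives 22.2.
P90: r = 12.7; ranks 12–13 are 88, 103; interpolating gives 98.5.
Difference: 98.5 − 22.2 = 76.3.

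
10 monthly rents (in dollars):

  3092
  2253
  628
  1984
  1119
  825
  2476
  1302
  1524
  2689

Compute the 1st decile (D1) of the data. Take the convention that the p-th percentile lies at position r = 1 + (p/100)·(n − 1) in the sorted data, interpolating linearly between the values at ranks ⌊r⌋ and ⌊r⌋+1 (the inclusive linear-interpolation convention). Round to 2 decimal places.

Sorted: 628, 825, 1119, 1302, 1524, 1984, 2253, 2476, 2689, 3092.
n = 10.
r = 1 + (10/100)·(10 − 1) = 1 + 0.9 = 1.9.
Rank 1 is 628 and rank 2 is 825.
Interpolate: 628 + 0.9·(825 − 628) = 628 + 0.9·197 = 805.3.

805.30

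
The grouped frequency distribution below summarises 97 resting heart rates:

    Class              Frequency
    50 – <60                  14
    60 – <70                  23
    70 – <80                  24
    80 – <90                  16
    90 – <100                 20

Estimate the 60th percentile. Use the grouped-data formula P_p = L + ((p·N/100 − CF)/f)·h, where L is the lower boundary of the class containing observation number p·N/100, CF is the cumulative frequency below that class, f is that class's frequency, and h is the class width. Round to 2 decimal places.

78.83

N = 97; target position k = 60/100 · 97 = 58.2.
Cumulative frequencies: 14, 37, 61, 77, 97.
Observation 58.2 falls in the class 70 – <80.
L = 70, CF = 37, f = 24, h = 10.
P60 = 70 + ((58.2 − 37)/24)·10 = 70 + 8.83333 = 78.8333.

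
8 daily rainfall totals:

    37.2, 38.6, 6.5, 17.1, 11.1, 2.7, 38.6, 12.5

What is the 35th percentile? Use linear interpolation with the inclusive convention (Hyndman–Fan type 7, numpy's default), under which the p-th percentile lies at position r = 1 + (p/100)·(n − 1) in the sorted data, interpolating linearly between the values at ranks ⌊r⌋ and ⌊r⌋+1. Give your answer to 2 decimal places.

11.73

Sorted: 2.7, 6.5, 11.1, 12.5, 17.1, 37.2, 38.6, 38.6.
n = 8.
r = 1 + (35/100)·(8 − 1) = 1 + 2.45 = 3.45.
Rank 3 is 11.1 and rank 4 is 12.5.
Interpolate: 11.1 + 0.45·(12.5 − 11.1) = 11.1 + 0.45·1.4 = 11.73.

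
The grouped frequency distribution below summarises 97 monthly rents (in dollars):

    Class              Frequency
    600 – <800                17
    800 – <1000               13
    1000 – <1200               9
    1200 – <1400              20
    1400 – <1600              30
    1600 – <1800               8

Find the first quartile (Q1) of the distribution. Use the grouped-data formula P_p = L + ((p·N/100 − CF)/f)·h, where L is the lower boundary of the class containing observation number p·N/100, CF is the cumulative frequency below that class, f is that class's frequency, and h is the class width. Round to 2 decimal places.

N = 97; target position k = 25/100 · 97 = 24.25.
Cumulative frequencies: 17, 30, 39, 59, 89, 97.
Observation 24.25 falls in the class 800 – <1000.
L = 800, CF = 17, f = 13, h = 200.
P25 = 800 + ((24.25 − 17)/13)·200 = 800 + 111.538 = 911.538.

911.54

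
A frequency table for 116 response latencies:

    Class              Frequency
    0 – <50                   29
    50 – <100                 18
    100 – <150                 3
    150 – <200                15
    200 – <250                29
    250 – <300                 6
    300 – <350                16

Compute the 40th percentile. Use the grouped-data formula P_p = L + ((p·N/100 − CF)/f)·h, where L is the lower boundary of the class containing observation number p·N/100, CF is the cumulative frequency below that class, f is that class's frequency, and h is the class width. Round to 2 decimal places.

N = 116; target position k = 40/100 · 116 = 46.4.
Cumulative frequencies: 29, 47, 50, 65, 94, 100, 116.
Observation 46.4 falls in the class 50 – <100.
L = 50, CF = 29, f = 18, h = 50.
P40 = 50 + ((46.4 − 29)/18)·50 = 50 + 48.3333 = 98.3333.

98.33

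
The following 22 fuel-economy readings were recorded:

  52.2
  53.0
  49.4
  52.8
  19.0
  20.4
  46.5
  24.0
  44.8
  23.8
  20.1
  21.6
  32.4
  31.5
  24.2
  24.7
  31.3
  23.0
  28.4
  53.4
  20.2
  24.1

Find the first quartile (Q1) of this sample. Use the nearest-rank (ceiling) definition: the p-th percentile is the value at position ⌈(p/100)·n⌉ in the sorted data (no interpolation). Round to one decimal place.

Sorted: 19.0, 20.1, 20.2, 20.4, 21.6, 23.0, 23.8, 24.0, 24.1, 24.2, 24.7, 28.4, 31.3, 31.5, 32.4, 44.8, 46.5, 49.4, 52.2, 52.8, 53.0, 53.4.
n = 22.
Position = ⌈25/100 · 22⌉ = ⌈5.5⌉ = 6.
The value at rank 6 is 23.0.

23.0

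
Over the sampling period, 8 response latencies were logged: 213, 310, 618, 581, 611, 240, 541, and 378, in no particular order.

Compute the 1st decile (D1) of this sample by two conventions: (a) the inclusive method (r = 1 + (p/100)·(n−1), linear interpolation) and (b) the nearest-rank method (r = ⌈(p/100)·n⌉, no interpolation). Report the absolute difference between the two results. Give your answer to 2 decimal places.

Sorted: 213, 240, 310, 378, 541, 581, 611, 618.
n = 8.
(a) r = 1.7; between ranks 1 (213) and 2 (240): 231.9.
(b) the nearest-rank method: rank 1 → 213.
|231.9 − 213| = 18.9.

18.90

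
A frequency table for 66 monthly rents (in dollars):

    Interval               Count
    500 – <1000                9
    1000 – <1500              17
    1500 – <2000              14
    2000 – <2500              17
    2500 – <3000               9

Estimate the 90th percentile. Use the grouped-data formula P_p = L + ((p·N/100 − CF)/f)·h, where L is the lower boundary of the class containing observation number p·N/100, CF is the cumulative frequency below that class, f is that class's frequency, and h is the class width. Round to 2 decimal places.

2633.33

N = 66; target position k = 90/100 · 66 = 59.4.
Cumulative frequencies: 9, 26, 40, 57, 66.
Observation 59.4 falls in the class 2500 – <3000.
L = 2500, CF = 57, f = 9, h = 500.
P90 = 2500 + ((59.4 − 57)/9)·500 = 2500 + 133.333 = 2633.33.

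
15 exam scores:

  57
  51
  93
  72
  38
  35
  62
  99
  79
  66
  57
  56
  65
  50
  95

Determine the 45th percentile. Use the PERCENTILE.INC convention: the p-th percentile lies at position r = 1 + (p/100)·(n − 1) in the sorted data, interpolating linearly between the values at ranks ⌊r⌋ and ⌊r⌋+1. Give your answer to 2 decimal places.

Sorted: 35, 38, 50, 51, 56, 57, 57, 62, 65, 66, 72, 79, 93, 95, 99.
n = 15.
r = 1 + (45/100)·(15 − 1) = 1 + 6.3 = 7.3.
Rank 7 is 57 and rank 8 is 62.
Interpolate: 57 + 0.3·(62 − 57) = 57 + 0.3·5 = 58.5.

58.50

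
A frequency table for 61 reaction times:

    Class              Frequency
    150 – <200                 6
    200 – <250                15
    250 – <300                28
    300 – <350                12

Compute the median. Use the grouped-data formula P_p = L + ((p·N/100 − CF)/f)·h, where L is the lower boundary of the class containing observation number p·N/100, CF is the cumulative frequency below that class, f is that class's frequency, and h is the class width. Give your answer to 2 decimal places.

266.96

N = 61; target position k = 50/100 · 61 = 30.5.
Cumulative frequencies: 6, 21, 49, 61.
Observation 30.5 falls in the class 250 – <300.
L = 250, CF = 21, f = 28, h = 50.
P50 = 250 + ((30.5 − 21)/28)·50 = 250 + 16.9643 = 266.964.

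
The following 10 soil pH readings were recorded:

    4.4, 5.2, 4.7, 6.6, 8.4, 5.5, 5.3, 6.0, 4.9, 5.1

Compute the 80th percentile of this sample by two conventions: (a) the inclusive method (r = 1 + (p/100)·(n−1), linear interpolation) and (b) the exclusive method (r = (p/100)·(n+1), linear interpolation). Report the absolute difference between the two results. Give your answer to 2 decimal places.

0.36

Sorted: 4.4, 4.7, 4.9, 5.1, 5.2, 5.3, 5.5, 6.0, 6.6, 8.4.
n = 10.
(a) r = 8.2; between ranks 8 (6.0) and 9 (6.6): 6.12.
(b) r = 8.8; between ranks 8 (6.0) and 9 (6.6): 6.48.
|6.12 − 6.48| = 0.36.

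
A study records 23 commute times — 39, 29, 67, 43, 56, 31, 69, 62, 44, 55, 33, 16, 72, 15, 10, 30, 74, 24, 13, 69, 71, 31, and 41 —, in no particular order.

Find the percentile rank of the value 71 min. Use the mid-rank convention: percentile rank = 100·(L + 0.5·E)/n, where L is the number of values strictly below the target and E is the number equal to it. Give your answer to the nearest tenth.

Sorted: 10, 13, 15, 16, 24, 29, 30, 31, 31, 33, 39, 41, 43, 44, 55, 56, 62, 67, 69, 69, 71, 72, 74.
Count below 71: L = 20; count equal: E = 1; n = 23.
Percentile rank = 100·(20 + 0.5·1)/23 = 100·20.5/23 = 89.13.

89.1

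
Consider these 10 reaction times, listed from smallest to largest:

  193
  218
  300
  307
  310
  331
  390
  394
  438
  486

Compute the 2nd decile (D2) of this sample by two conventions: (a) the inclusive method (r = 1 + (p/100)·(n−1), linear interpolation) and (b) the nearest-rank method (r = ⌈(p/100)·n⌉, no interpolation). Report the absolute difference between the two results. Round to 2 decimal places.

n = 10.
(a) r = 2.8; between ranks 2 (218) and 3 (300): 283.6.
(b) the nearest-rank method: rank 2 → 218.
|283.6 − 218| = 65.6.

65.60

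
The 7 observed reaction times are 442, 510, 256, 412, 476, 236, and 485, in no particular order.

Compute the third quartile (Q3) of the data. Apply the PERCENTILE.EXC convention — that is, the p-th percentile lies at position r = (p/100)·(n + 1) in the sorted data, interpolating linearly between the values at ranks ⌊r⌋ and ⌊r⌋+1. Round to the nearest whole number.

485

Sorted: 236, 256, 412, 442, 476, 485, 510.
n = 7.
r = (75/100)·(7 + 1) = 6.
r is an integer, so P75 is the value at rank 6: 485.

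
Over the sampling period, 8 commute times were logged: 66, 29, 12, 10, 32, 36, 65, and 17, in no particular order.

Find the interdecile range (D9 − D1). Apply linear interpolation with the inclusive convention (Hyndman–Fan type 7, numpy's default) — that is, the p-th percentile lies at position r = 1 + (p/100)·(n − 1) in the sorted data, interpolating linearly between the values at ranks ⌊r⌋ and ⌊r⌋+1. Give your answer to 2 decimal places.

Sorted: 10, 12, 17, 29, 32, 36, 65, 66.
n = 8.
P10: r = 1.7; ranks 1–2 are 10, 12; interpolating gives 11.4.
P90: r = 7.3; ranks 7–8 are 65, 66; interpolating gives 65.3.
Difference: 65.3 − 11.4 = 53.9.

53.90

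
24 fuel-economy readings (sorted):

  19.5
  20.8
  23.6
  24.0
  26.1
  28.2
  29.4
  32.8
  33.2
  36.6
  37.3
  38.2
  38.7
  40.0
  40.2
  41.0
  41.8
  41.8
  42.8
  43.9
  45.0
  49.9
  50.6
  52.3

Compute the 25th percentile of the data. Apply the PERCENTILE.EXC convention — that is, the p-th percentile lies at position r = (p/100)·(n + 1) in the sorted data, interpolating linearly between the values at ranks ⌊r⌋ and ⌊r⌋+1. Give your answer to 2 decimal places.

28.50

n = 24.
r = (25/100)·(24 + 1) = 6.25.
Rank 6 is 28.2 and rank 7 is 29.4.
Interpolate: 28.2 + 0.25·(29.4 − 28.2) = 28.2 + 0.25·1.2 = 28.5.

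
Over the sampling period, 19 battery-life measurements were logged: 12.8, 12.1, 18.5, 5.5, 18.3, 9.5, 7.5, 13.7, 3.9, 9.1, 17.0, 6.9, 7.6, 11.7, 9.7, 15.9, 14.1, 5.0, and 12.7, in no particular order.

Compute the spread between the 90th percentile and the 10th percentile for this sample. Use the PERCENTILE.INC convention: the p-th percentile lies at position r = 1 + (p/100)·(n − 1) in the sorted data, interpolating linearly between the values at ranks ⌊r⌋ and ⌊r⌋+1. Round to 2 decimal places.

11.86

Sorted: 3.9, 5.0, 5.5, 6.9, 7.5, 7.6, 9.1, 9.5, 9.7, 11.7, 12.1, 12.7, 12.8, 13.7, 14.1, 15.9, 17.0, 18.3, 18.5.
n = 19.
P10: r = 2.8; ranks 2–3 are 5.0, 5.5; interpolating gives 5.4.
P90: r = 17.2; ranks 17–18 are 17.0, 18.3; interpolating gives 17.26.
Difference: 17.26 − 5.4 = 11.86.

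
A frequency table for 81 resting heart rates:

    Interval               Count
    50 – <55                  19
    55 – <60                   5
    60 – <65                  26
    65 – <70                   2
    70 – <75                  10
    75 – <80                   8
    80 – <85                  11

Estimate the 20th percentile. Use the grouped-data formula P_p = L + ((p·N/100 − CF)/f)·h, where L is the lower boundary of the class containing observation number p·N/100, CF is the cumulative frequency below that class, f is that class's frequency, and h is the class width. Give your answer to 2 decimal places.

N = 81; target position k = 20/100 · 81 = 16.2.
Cumulative frequencies: 19, 24, 50, 52, 62, 70, 81.
Observation 16.2 falls in the class 50 – <55.
L = 50, CF = 0, f = 19, h = 5.
P20 = 50 + ((16.2 − 0)/19)·5 = 50 + 4.26316 = 54.2632.

54.26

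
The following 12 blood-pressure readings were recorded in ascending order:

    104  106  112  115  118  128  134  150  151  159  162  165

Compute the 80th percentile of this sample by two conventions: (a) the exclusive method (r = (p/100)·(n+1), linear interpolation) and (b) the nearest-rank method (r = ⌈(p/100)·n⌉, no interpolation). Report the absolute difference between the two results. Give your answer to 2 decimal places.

1.20

n = 12.
(a) r = 10.4; between ranks 10 (159) and 11 (162): 160.2.
(b) the nearest-rank method: rank 10 → 159.
|160.2 − 159| = 1.2.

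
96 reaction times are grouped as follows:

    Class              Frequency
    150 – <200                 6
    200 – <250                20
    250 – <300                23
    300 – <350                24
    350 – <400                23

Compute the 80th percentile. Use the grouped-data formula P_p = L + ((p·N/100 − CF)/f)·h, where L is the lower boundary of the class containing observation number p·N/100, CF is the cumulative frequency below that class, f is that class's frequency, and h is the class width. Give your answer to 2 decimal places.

358.26

N = 96; target position k = 80/100 · 96 = 76.8.
Cumulative frequencies: 6, 26, 49, 73, 96.
Observation 76.8 falls in the class 350 – <400.
L = 350, CF = 73, f = 23, h = 50.
P80 = 350 + ((76.8 − 73)/23)·50 = 350 + 8.26087 = 358.261.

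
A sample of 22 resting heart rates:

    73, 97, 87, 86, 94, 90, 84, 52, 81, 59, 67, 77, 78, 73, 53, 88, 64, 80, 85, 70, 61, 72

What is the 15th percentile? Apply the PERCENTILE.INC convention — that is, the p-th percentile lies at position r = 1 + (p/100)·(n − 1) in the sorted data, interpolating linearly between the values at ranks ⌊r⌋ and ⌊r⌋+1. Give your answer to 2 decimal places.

Sorted: 52, 53, 59, 61, 64, 67, 70, 72, 73, 73, 77, 78, 80, 81, 84, 85, 86, 87, 88, 90, 94, 97.
n = 22.
r = 1 + (15/100)·(22 − 1) = 1 + 3.15 = 4.15.
Rank 4 is 61 and rank 5 is 64.
Interpolate: 61 + 0.15·(64 − 61) = 61 + 0.15·3 = 61.45.

61.45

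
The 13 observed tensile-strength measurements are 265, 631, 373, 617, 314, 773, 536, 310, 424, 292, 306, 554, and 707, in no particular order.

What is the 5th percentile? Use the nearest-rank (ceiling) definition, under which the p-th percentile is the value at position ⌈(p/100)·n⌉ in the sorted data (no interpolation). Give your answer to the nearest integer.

Sorted: 265, 292, 306, 310, 314, 373, 424, 536, 554, 617, 631, 707, 773.
n = 13.
Position = ⌈5/100 · 13⌉ = ⌈0.65⌉ = 1.
The value at rank 1 is 265.

265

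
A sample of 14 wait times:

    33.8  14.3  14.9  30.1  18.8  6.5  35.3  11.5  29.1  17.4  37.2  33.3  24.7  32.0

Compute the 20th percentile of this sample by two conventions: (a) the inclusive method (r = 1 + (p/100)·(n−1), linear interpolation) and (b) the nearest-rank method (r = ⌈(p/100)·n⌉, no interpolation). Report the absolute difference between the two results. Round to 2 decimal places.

0.36

Sorted: 6.5, 11.5, 14.3, 14.9, 17.4, 18.8, 24.7, 29.1, 30.1, 32.0, 33.3, 33.8, 35.3, 37.2.
n = 14.
(a) r = 3.6; between ranks 3 (14.3) and 4 (14.9): 14.66.
(b) the nearest-rank method: rank 3 → 14.3.
|14.66 − 14.3| = 0.36.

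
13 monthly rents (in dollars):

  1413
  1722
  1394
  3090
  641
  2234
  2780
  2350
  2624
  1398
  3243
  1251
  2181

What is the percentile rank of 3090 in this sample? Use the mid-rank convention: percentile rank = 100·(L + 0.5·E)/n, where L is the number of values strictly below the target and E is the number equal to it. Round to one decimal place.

Sorted: 641, 1251, 1394, 1398, 1413, 1722, 2181, 2234, 2350, 2624, 2780, 3090, 3243.
Count below 3090: L = 11; count equal: E = 1; n = 13.
Percentile rank = 100·(11 + 0.5·1)/13 = 100·11.5/13 = 88.46.

88.5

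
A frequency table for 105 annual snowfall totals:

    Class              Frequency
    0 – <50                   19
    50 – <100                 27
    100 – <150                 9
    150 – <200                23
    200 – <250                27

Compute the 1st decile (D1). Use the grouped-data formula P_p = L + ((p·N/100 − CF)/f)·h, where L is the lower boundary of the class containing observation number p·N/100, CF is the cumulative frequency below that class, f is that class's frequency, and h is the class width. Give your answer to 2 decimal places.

27.63

N = 105; target position k = 10/100 · 105 = 10.5.
Cumulative frequencies: 19, 46, 55, 78, 105.
Observation 10.5 falls in the class 0 – <50.
L = 0, CF = 0, f = 19, h = 50.
P10 = 0 + ((10.5 − 0)/19)·50 = 0 + 27.6316 = 27.6316.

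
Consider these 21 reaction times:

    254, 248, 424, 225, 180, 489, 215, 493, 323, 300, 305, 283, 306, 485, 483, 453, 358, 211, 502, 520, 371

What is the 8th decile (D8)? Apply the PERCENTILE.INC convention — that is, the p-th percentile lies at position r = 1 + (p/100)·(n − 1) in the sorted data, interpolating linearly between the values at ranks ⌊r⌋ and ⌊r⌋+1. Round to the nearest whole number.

485

Sorted: 180, 211, 215, 225, 248, 254, 283, 300, 305, 306, 323, 358, 371, 424, 453, 483, 485, 489, 493, 502, 520.
n = 21.
r = 1 + (80/100)·(21 − 1) = 1 + 16 = 17.
r is an integer, so P80 is the value at rank 17: 485.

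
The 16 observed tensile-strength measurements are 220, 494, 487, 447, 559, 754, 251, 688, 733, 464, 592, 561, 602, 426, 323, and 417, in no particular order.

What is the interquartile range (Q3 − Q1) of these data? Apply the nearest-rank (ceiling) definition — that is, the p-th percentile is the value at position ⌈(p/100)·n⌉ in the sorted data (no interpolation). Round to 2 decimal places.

Sorted: 220, 251, 323, 417, 426, 447, 464, 487, 494, 559, 561, 592, 602, 688, 733, 754.
n = 16.
P25: rank ⌈25/100·16⌉ = 4 → 417.
P75: rank ⌈75/100·16⌉ = 12 → 592.
Difference: 592 − 417 = 175.

175.00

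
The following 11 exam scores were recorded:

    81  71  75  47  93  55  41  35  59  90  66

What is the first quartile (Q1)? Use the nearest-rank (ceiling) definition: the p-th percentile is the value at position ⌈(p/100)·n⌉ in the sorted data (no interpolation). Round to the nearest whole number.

Sorted: 35, 41, 47, 55, 59, 66, 71, 75, 81, 90, 93.
n = 11.
Position = ⌈25/100 · 11⌉ = ⌈2.75⌉ = 3.
The value at rank 3 is 47.

47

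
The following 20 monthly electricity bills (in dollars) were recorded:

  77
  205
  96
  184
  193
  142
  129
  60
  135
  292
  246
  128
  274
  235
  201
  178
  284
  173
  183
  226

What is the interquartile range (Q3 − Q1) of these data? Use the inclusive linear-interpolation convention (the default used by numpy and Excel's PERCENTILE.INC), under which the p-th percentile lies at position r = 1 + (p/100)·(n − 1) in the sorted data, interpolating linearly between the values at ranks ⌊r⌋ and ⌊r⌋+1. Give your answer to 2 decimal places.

Sorted: 60, 77, 96, 128, 129, 135, 142, 173, 178, 183, 184, 193, 201, 205, 226, 235, 246, 274, 284, 292.
n = 20.
P25: r = 5.75; ranks 5–6 are 129, 135; interpolating gives 133.5.
P75: r = 15.25; ranks 15–16 are 226, 235; interpolating gives 228.25.
Difference: 228.25 − 133.5 = 94.75.

94.75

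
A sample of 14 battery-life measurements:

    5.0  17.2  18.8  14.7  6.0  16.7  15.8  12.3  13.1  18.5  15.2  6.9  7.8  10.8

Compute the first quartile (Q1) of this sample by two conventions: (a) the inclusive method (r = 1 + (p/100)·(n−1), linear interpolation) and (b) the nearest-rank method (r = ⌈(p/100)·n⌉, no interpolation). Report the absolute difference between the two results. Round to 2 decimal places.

Sorted: 5.0, 6.0, 6.9, 7.8, 10.8, 12.3, 13.1, 14.7, 15.2, 15.8, 16.7, 17.2, 18.5, 18.8.
n = 14.
(a) r = 4.25; between ranks 4 (7.8) and 5 (10.8): 8.55.
(b) the nearest-rank method: rank 4 → 7.8.
|8.55 − 7.8| = 0.75.

0.75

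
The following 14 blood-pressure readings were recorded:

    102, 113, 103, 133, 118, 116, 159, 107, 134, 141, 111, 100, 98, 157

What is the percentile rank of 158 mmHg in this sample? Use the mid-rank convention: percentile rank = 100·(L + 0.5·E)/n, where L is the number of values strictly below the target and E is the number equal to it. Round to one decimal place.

Sorted: 98, 100, 102, 103, 107, 111, 113, 116, 118, 133, 134, 141, 157, 159.
Count below 158: L = 13; count equal: E = 0; n = 14.
Percentile rank = 100·(13 + 0.5·0)/14 = 100·13/14 = 92.86.

92.9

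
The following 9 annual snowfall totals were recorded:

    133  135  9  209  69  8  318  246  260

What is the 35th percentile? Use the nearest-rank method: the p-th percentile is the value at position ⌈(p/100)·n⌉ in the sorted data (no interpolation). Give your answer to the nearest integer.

133

Sorted: 8, 9, 69, 133, 135, 209, 246, 260, 318.
n = 9.
Position = ⌈35/100 · 9⌉ = ⌈3.15⌉ = 4.
The value at rank 4 is 133.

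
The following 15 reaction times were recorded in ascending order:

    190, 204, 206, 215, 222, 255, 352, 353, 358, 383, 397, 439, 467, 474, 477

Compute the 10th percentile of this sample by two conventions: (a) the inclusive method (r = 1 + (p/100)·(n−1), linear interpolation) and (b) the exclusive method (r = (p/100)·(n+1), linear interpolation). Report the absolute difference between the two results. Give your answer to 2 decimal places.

6.40

n = 15.
(a) r = 2.4; between ranks 2 (204) and 3 (206): 204.8.
(b) r = 1.6; between ranks 1 (190) and 2 (204): 198.4.
|204.8 − 198.4| = 6.4.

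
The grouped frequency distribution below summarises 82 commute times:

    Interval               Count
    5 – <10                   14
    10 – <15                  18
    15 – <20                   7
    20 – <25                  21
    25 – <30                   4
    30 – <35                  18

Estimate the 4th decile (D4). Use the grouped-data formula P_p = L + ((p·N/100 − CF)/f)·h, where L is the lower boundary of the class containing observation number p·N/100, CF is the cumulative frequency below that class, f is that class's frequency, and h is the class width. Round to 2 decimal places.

15.57

N = 82; target position k = 40/100 · 82 = 32.8.
Cumulative frequencies: 14, 32, 39, 60, 64, 82.
Observation 32.8 falls in the class 15 – <20.
L = 15, CF = 32, f = 7, h = 5.
P40 = 15 + ((32.8 − 32)/7)·5 = 15 + 0.571429 = 15.5714.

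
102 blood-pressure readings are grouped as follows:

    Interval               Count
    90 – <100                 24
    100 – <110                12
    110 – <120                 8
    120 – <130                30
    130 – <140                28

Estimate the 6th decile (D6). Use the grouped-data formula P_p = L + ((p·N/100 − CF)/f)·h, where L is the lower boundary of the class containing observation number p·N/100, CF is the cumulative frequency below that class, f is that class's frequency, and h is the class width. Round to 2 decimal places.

N = 102; target position k = 60/100 · 102 = 61.2.
Cumulative frequencies: 24, 36, 44, 74, 102.
Observation 61.2 falls in the class 120 – <130.
L = 120, CF = 44, f = 30, h = 10.
P60 = 120 + ((61.2 − 44)/30)·10 = 120 + 5.73333 = 125.733.

125.73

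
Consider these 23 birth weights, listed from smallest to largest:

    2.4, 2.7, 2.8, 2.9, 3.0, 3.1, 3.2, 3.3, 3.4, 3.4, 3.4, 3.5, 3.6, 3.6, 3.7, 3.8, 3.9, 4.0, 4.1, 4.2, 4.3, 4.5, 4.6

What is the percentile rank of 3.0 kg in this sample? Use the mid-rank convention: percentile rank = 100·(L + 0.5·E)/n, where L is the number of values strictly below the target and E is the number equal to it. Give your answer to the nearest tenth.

Count below 3.0: L = 4; count equal: E = 1; n = 23.
Percentile rank = 100·(4 + 0.5·1)/23 = 100·4.5/23 = 19.57.

19.6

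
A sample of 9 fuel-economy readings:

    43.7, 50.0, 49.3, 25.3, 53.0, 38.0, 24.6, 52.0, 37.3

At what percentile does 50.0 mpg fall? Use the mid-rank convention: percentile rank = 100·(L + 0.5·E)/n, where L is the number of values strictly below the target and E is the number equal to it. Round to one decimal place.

Sorted: 24.6, 25.3, 37.3, 38.0, 43.7, 49.3, 50.0, 52.0, 53.0.
Count below 50.0: L = 6; count equal: E = 1; n = 9.
Percentile rank = 100·(6 + 0.5·1)/9 = 100·6.5/9 = 72.22.

72.2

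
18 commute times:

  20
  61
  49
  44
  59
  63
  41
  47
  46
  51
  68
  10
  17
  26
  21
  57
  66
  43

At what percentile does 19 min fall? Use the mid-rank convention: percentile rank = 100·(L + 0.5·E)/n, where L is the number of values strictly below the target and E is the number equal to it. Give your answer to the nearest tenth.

Sorted: 10, 17, 20, 21, 26, 41, 43, 44, 46, 47, 49, 51, 57, 59, 61, 63, 66, 68.
Count below 19: L = 2; count equal: E = 0; n = 18.
Percentile rank = 100·(2 + 0.5·0)/18 = 100·2/18 = 11.11.

11.1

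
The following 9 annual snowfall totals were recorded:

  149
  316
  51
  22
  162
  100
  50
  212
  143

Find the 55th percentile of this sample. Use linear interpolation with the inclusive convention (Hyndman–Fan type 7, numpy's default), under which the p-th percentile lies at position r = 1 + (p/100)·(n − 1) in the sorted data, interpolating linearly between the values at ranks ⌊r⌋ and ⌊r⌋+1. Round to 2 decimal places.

145.40

Sorted: 22, 50, 51, 100, 143, 149, 162, 212, 316.
n = 9.
r = 1 + (55/100)·(9 − 1) = 1 + 4.4 = 5.4.
Rank 5 is 143 and rank 6 is 149.
Interpolate: 143 + 0.4·(149 − 143) = 143 + 0.4·6 = 145.4.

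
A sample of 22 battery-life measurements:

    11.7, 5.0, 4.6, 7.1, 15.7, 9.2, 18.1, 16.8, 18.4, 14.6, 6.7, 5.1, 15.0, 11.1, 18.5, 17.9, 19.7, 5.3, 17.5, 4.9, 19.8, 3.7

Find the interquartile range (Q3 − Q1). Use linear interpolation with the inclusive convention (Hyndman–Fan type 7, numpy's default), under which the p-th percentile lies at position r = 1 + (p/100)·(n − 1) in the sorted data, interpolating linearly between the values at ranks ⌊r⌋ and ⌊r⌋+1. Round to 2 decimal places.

12.15

Sorted: 3.7, 4.6, 4.9, 5.0, 5.1, 5.3, 6.7, 7.1, 9.2, 11.1, 11.7, 14.6, 15.0, 15.7, 16.8, 17.5, 17.9, 18.1, 18.4, 18.5, 19.7, 19.8.
n = 22.
P25: r = 6.25; ranks 6–7 are 5.3, 6.7; interpolating gives 5.65.
P75: r = 16.75; ranks 16–17 are 17.5, 17.9; interpolating gives 17.8.
Difference: 17.8 − 5.65 = 12.15.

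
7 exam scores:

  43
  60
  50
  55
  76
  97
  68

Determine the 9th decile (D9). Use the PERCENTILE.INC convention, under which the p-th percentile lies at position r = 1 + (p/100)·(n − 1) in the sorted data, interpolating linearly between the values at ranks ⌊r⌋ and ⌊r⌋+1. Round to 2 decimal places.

84.40

Sorted: 43, 50, 55, 60, 68, 76, 97.
n = 7.
r = 1 + (90/100)·(7 − 1) = 1 + 5.4 = 6.4.
Rank 6 is 76 and rank 7 is 97.
Interpolate: 76 + 0.4·(97 − 76) = 76 + 0.4·21 = 84.4.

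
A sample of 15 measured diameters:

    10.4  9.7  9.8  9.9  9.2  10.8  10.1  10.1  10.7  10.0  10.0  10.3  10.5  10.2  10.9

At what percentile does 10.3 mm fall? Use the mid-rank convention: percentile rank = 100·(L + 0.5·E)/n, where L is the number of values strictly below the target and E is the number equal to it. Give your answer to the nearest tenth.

63.3

Sorted: 9.2, 9.7, 9.8, 9.9, 10.0, 10.0, 10.1, 10.1, 10.2, 10.3, 10.4, 10.5, 10.7, 10.8, 10.9.
Count below 10.3: L = 9; count equal: E = 1; n = 15.
Percentile rank = 100·(9 + 0.5·1)/15 = 100·9.5/15 = 63.33.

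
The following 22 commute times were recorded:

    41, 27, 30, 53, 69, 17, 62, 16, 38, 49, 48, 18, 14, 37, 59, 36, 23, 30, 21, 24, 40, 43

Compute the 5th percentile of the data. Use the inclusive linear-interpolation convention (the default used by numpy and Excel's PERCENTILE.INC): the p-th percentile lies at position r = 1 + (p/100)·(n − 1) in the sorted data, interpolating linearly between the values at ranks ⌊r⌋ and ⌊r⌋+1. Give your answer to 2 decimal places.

16.05

Sorted: 14, 16, 17, 18, 21, 23, 24, 27, 30, 30, 36, 37, 38, 40, 41, 43, 48, 49, 53, 59, 62, 69.
n = 22.
r = 1 + (5/100)·(22 − 1) = 1 + 1.05 = 2.05.
Rank 2 is 16 and rank 3 is 17.
Interpolate: 16 + 0.05·(17 − 16) = 16 + 0.05·1 = 16.05.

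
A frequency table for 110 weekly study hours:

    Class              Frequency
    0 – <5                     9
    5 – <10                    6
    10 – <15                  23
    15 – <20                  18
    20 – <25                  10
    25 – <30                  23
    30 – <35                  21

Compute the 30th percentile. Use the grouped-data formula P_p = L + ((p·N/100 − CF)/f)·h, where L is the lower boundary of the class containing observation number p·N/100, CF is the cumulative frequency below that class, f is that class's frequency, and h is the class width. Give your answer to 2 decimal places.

13.91

N = 110; target position k = 30/100 · 110 = 33.
Cumulative frequencies: 9, 15, 38, 56, 66, 89, 110.
Observation 33 falls in the class 10 – <15.
L = 10, CF = 15, f = 23, h = 5.
P30 = 10 + ((33 − 15)/23)·5 = 10 + 3.91304 = 13.913.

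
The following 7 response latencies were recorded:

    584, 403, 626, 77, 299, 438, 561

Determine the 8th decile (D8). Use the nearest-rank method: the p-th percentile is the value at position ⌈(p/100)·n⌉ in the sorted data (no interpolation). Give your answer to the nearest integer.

584

Sorted: 77, 299, 403, 438, 561, 584, 626.
n = 7.
Position = ⌈80/100 · 7⌉ = ⌈5.6⌉ = 6.
The value at rank 6 is 584.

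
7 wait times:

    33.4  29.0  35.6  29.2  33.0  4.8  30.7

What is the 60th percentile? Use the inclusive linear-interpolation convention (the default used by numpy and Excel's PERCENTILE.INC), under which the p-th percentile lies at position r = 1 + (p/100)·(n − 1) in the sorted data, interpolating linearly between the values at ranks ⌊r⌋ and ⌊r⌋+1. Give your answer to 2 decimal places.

32.08

Sorted: 4.8, 29.0, 29.2, 30.7, 33.0, 33.4, 35.6.
n = 7.
r = 1 + (60/100)·(7 − 1) = 1 + 3.6 = 4.6.
Rank 4 is 30.7 and rank 5 is 33.0.
Interpolate: 30.7 + 0.6·(33.0 − 30.7) = 30.7 + 0.6·2.3 = 32.08.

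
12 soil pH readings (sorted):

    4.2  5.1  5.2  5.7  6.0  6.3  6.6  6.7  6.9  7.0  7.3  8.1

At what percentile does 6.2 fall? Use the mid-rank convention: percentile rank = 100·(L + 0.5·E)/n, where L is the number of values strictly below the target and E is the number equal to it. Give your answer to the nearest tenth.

41.7

Count below 6.2: L = 5; count equal: E = 0; n = 12.
Percentile rank = 100·(5 + 0.5·0)/12 = 100·5/12 = 41.67.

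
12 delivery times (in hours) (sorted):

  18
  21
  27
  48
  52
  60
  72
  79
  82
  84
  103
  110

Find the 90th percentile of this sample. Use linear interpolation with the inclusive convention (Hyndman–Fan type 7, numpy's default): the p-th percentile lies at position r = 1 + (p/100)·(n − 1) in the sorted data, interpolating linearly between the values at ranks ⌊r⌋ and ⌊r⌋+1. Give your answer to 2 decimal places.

101.10

n = 12.
r = 1 + (90/100)·(12 − 1) = 1 + 9.9 = 10.9.
Rank 10 is 84 and rank 11 is 103.
Interpolate: 84 + 0.9·(103 − 84) = 84 + 0.9·19 = 101.1.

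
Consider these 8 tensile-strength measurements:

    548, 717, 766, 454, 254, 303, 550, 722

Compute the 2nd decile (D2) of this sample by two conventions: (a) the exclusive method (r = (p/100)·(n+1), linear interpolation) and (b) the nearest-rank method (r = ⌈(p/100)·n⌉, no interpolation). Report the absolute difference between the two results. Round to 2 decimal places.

Sorted: 254, 303, 454, 548, 550, 717, 722, 766.
n = 8.
(a) r = 1.8; between ranks 1 (254) and 2 (303): 293.2.
(b) the nearest-rank method: rank 2 → 303.
|293.2 − 303| = 9.8.

9.80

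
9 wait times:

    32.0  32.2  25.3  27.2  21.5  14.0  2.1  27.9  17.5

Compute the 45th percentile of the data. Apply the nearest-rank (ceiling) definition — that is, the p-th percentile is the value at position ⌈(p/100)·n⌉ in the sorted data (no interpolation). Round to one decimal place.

25.3

Sorted: 2.1, 14.0, 17.5, 21.5, 25.3, 27.2, 27.9, 32.0, 32.2.
n = 9.
Position = ⌈45/100 · 9⌉ = ⌈4.05⌉ = 5.
The value at rank 5 is 25.3.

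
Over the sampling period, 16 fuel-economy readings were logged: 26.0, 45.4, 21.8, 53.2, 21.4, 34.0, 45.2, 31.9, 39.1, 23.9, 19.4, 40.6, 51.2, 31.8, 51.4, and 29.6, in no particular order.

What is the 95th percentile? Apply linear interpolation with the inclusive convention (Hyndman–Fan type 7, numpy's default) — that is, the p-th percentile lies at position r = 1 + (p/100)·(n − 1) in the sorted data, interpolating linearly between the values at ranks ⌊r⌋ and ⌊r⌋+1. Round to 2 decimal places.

Sorted: 19.4, 21.4, 21.8, 23.9, 26.0, 29.6, 31.8, 31.9, 34.0, 39.1, 40.6, 45.2, 45.4, 51.2, 51.4, 53.2.
n = 16.
r = 1 + (95/100)·(16 − 1) = 1 + 14.25 = 15.25.
Rank 15 is 51.4 and rank 16 is 53.2.
Interpolate: 51.4 + 0.25·(53.2 − 51.4) = 51.4 + 0.25·1.8 = 51.85.

51.85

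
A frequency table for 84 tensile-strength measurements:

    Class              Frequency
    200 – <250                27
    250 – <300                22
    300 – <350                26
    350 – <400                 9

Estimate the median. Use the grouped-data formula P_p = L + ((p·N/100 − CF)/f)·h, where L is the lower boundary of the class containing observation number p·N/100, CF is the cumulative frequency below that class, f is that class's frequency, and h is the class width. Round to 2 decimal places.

284.09

N = 84; target position k = 50/100 · 84 = 42.
Cumulative frequencies: 27, 49, 75, 84.
Observation 42 falls in the class 250 – <300.
L = 250, CF = 27, f = 22, h = 50.
P50 = 250 + ((42 − 27)/22)·50 = 250 + 34.0909 = 284.091.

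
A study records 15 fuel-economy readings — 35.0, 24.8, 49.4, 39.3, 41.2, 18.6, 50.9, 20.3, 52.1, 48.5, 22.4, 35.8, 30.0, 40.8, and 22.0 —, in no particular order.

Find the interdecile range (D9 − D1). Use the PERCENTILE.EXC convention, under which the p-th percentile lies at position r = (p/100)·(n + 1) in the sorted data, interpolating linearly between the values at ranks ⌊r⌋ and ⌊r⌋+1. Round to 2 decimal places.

Sorted: 18.6, 20.3, 22.0, 22.4, 24.8, 30.0, 35.0, 35.8, 39.3, 40.8, 41.2, 48.5, 49.4, 50.9, 52.1.
n = 15.
P10: r = 1.6; ranks 1–2 are 18.6, 20.3; interpolating gives 19.62.
P90: r = 14.4; ranks 14–15 are 50.9, 52.1; interpolating gives 51.38.
Difference: 51.38 − 19.62 = 31.76.

31.76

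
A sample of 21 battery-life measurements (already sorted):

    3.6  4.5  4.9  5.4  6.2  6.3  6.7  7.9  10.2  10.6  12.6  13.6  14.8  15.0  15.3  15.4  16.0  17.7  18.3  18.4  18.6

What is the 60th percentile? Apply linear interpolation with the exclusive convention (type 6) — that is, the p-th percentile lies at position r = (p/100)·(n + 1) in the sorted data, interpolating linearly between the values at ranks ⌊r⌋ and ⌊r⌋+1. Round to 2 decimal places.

n = 21.
r = (60/100)·(21 + 1) = 13.2.
Rank 13 is 14.8 and rank 14 is 15.0.
Interpolate: 14.8 + 0.2·(15.0 − 14.8) = 14.8 + 0.2·0.2 = 14.84.

14.84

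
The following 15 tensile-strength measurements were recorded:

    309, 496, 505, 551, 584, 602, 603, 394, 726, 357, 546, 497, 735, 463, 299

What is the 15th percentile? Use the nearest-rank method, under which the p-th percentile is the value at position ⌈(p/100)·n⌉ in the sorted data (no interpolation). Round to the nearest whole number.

Sorted: 299, 309, 357, 394, 463, 496, 497, 505, 546, 551, 584, 602, 603, 726, 735.
n = 15.
Position = ⌈15/100 · 15⌉ = ⌈2.25⌉ = 3.
The value at rank 3 is 357.

357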